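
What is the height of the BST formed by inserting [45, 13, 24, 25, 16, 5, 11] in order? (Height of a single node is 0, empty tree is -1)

Insertion order: [45, 13, 24, 25, 16, 5, 11]
Tree (level-order array): [45, 13, None, 5, 24, None, 11, 16, 25]
Compute height bottom-up (empty subtree = -1):
  height(11) = 1 + max(-1, -1) = 0
  height(5) = 1 + max(-1, 0) = 1
  height(16) = 1 + max(-1, -1) = 0
  height(25) = 1 + max(-1, -1) = 0
  height(24) = 1 + max(0, 0) = 1
  height(13) = 1 + max(1, 1) = 2
  height(45) = 1 + max(2, -1) = 3
Height = 3


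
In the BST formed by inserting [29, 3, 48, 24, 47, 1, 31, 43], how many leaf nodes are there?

Tree built from: [29, 3, 48, 24, 47, 1, 31, 43]
Tree (level-order array): [29, 3, 48, 1, 24, 47, None, None, None, None, None, 31, None, None, 43]
Rule: A leaf has 0 children.
Per-node child counts:
  node 29: 2 child(ren)
  node 3: 2 child(ren)
  node 1: 0 child(ren)
  node 24: 0 child(ren)
  node 48: 1 child(ren)
  node 47: 1 child(ren)
  node 31: 1 child(ren)
  node 43: 0 child(ren)
Matching nodes: [1, 24, 43]
Count of leaf nodes: 3


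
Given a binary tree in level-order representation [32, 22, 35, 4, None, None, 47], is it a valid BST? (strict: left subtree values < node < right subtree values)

Level-order array: [32, 22, 35, 4, None, None, 47]
Validate using subtree bounds (lo, hi): at each node, require lo < value < hi,
then recurse left with hi=value and right with lo=value.
Preorder trace (stopping at first violation):
  at node 32 with bounds (-inf, +inf): OK
  at node 22 with bounds (-inf, 32): OK
  at node 4 with bounds (-inf, 22): OK
  at node 35 with bounds (32, +inf): OK
  at node 47 with bounds (35, +inf): OK
No violation found at any node.
Result: Valid BST


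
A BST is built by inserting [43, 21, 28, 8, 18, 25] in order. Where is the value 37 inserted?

Starting tree (level order): [43, 21, None, 8, 28, None, 18, 25]
Insertion path: 43 -> 21 -> 28
Result: insert 37 as right child of 28
Final tree (level order): [43, 21, None, 8, 28, None, 18, 25, 37]


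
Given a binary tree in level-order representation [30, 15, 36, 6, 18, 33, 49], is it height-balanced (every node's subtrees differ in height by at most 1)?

Tree (level-order array): [30, 15, 36, 6, 18, 33, 49]
Definition: a tree is height-balanced if, at every node, |h(left) - h(right)| <= 1 (empty subtree has height -1).
Bottom-up per-node check:
  node 6: h_left=-1, h_right=-1, diff=0 [OK], height=0
  node 18: h_left=-1, h_right=-1, diff=0 [OK], height=0
  node 15: h_left=0, h_right=0, diff=0 [OK], height=1
  node 33: h_left=-1, h_right=-1, diff=0 [OK], height=0
  node 49: h_left=-1, h_right=-1, diff=0 [OK], height=0
  node 36: h_left=0, h_right=0, diff=0 [OK], height=1
  node 30: h_left=1, h_right=1, diff=0 [OK], height=2
All nodes satisfy the balance condition.
Result: Balanced


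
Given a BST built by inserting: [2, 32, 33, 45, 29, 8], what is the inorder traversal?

Tree insertion order: [2, 32, 33, 45, 29, 8]
Tree (level-order array): [2, None, 32, 29, 33, 8, None, None, 45]
Inorder traversal: [2, 8, 29, 32, 33, 45]


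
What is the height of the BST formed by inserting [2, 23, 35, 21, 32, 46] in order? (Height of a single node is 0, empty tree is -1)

Insertion order: [2, 23, 35, 21, 32, 46]
Tree (level-order array): [2, None, 23, 21, 35, None, None, 32, 46]
Compute height bottom-up (empty subtree = -1):
  height(21) = 1 + max(-1, -1) = 0
  height(32) = 1 + max(-1, -1) = 0
  height(46) = 1 + max(-1, -1) = 0
  height(35) = 1 + max(0, 0) = 1
  height(23) = 1 + max(0, 1) = 2
  height(2) = 1 + max(-1, 2) = 3
Height = 3


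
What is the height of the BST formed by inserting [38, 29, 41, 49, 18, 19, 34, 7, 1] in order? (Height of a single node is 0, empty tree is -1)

Insertion order: [38, 29, 41, 49, 18, 19, 34, 7, 1]
Tree (level-order array): [38, 29, 41, 18, 34, None, 49, 7, 19, None, None, None, None, 1]
Compute height bottom-up (empty subtree = -1):
  height(1) = 1 + max(-1, -1) = 0
  height(7) = 1 + max(0, -1) = 1
  height(19) = 1 + max(-1, -1) = 0
  height(18) = 1 + max(1, 0) = 2
  height(34) = 1 + max(-1, -1) = 0
  height(29) = 1 + max(2, 0) = 3
  height(49) = 1 + max(-1, -1) = 0
  height(41) = 1 + max(-1, 0) = 1
  height(38) = 1 + max(3, 1) = 4
Height = 4


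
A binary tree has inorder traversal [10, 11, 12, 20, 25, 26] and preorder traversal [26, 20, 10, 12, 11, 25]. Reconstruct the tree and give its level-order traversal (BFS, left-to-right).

Inorder:  [10, 11, 12, 20, 25, 26]
Preorder: [26, 20, 10, 12, 11, 25]
Algorithm: preorder visits root first, so consume preorder in order;
for each root, split the current inorder slice at that value into
left-subtree inorder and right-subtree inorder, then recurse.
Recursive splits:
  root=26; inorder splits into left=[10, 11, 12, 20, 25], right=[]
  root=20; inorder splits into left=[10, 11, 12], right=[25]
  root=10; inorder splits into left=[], right=[11, 12]
  root=12; inorder splits into left=[11], right=[]
  root=11; inorder splits into left=[], right=[]
  root=25; inorder splits into left=[], right=[]
Reconstructed level-order: [26, 20, 10, 25, 12, 11]


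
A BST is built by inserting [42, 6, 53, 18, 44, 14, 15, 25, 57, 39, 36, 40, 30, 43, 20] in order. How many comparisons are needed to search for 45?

Search path for 45: 42 -> 53 -> 44
Found: False
Comparisons: 3


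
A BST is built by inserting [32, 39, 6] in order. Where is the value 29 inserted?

Starting tree (level order): [32, 6, 39]
Insertion path: 32 -> 6
Result: insert 29 as right child of 6
Final tree (level order): [32, 6, 39, None, 29]


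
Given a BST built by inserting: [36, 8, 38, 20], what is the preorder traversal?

Tree insertion order: [36, 8, 38, 20]
Tree (level-order array): [36, 8, 38, None, 20]
Preorder traversal: [36, 8, 20, 38]


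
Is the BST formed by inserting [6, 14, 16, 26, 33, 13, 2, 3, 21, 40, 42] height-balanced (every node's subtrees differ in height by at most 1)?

Tree (level-order array): [6, 2, 14, None, 3, 13, 16, None, None, None, None, None, 26, 21, 33, None, None, None, 40, None, 42]
Definition: a tree is height-balanced if, at every node, |h(left) - h(right)| <= 1 (empty subtree has height -1).
Bottom-up per-node check:
  node 3: h_left=-1, h_right=-1, diff=0 [OK], height=0
  node 2: h_left=-1, h_right=0, diff=1 [OK], height=1
  node 13: h_left=-1, h_right=-1, diff=0 [OK], height=0
  node 21: h_left=-1, h_right=-1, diff=0 [OK], height=0
  node 42: h_left=-1, h_right=-1, diff=0 [OK], height=0
  node 40: h_left=-1, h_right=0, diff=1 [OK], height=1
  node 33: h_left=-1, h_right=1, diff=2 [FAIL (|-1-1|=2 > 1)], height=2
  node 26: h_left=0, h_right=2, diff=2 [FAIL (|0-2|=2 > 1)], height=3
  node 16: h_left=-1, h_right=3, diff=4 [FAIL (|-1-3|=4 > 1)], height=4
  node 14: h_left=0, h_right=4, diff=4 [FAIL (|0-4|=4 > 1)], height=5
  node 6: h_left=1, h_right=5, diff=4 [FAIL (|1-5|=4 > 1)], height=6
Node 33 violates the condition: |-1 - 1| = 2 > 1.
Result: Not balanced


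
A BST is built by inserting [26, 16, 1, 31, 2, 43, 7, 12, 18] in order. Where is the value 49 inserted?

Starting tree (level order): [26, 16, 31, 1, 18, None, 43, None, 2, None, None, None, None, None, 7, None, 12]
Insertion path: 26 -> 31 -> 43
Result: insert 49 as right child of 43
Final tree (level order): [26, 16, 31, 1, 18, None, 43, None, 2, None, None, None, 49, None, 7, None, None, None, 12]


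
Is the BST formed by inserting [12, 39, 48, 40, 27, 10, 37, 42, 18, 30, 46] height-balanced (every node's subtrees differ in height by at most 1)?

Tree (level-order array): [12, 10, 39, None, None, 27, 48, 18, 37, 40, None, None, None, 30, None, None, 42, None, None, None, 46]
Definition: a tree is height-balanced if, at every node, |h(left) - h(right)| <= 1 (empty subtree has height -1).
Bottom-up per-node check:
  node 10: h_left=-1, h_right=-1, diff=0 [OK], height=0
  node 18: h_left=-1, h_right=-1, diff=0 [OK], height=0
  node 30: h_left=-1, h_right=-1, diff=0 [OK], height=0
  node 37: h_left=0, h_right=-1, diff=1 [OK], height=1
  node 27: h_left=0, h_right=1, diff=1 [OK], height=2
  node 46: h_left=-1, h_right=-1, diff=0 [OK], height=0
  node 42: h_left=-1, h_right=0, diff=1 [OK], height=1
  node 40: h_left=-1, h_right=1, diff=2 [FAIL (|-1-1|=2 > 1)], height=2
  node 48: h_left=2, h_right=-1, diff=3 [FAIL (|2--1|=3 > 1)], height=3
  node 39: h_left=2, h_right=3, diff=1 [OK], height=4
  node 12: h_left=0, h_right=4, diff=4 [FAIL (|0-4|=4 > 1)], height=5
Node 40 violates the condition: |-1 - 1| = 2 > 1.
Result: Not balanced


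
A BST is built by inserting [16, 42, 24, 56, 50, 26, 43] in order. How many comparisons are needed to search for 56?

Search path for 56: 16 -> 42 -> 56
Found: True
Comparisons: 3


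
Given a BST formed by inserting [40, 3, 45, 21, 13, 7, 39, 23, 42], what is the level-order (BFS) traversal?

Tree insertion order: [40, 3, 45, 21, 13, 7, 39, 23, 42]
Tree (level-order array): [40, 3, 45, None, 21, 42, None, 13, 39, None, None, 7, None, 23]
BFS from the root, enqueuing left then right child of each popped node:
  queue [40] -> pop 40, enqueue [3, 45], visited so far: [40]
  queue [3, 45] -> pop 3, enqueue [21], visited so far: [40, 3]
  queue [45, 21] -> pop 45, enqueue [42], visited so far: [40, 3, 45]
  queue [21, 42] -> pop 21, enqueue [13, 39], visited so far: [40, 3, 45, 21]
  queue [42, 13, 39] -> pop 42, enqueue [none], visited so far: [40, 3, 45, 21, 42]
  queue [13, 39] -> pop 13, enqueue [7], visited so far: [40, 3, 45, 21, 42, 13]
  queue [39, 7] -> pop 39, enqueue [23], visited so far: [40, 3, 45, 21, 42, 13, 39]
  queue [7, 23] -> pop 7, enqueue [none], visited so far: [40, 3, 45, 21, 42, 13, 39, 7]
  queue [23] -> pop 23, enqueue [none], visited so far: [40, 3, 45, 21, 42, 13, 39, 7, 23]
Result: [40, 3, 45, 21, 42, 13, 39, 7, 23]


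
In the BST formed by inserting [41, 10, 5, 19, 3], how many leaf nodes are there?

Tree built from: [41, 10, 5, 19, 3]
Tree (level-order array): [41, 10, None, 5, 19, 3]
Rule: A leaf has 0 children.
Per-node child counts:
  node 41: 1 child(ren)
  node 10: 2 child(ren)
  node 5: 1 child(ren)
  node 3: 0 child(ren)
  node 19: 0 child(ren)
Matching nodes: [3, 19]
Count of leaf nodes: 2


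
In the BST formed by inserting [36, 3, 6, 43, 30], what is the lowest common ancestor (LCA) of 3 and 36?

Tree insertion order: [36, 3, 6, 43, 30]
Tree (level-order array): [36, 3, 43, None, 6, None, None, None, 30]
In a BST, the LCA of p=3, q=36 is the first node v on the
root-to-leaf path with p <= v <= q (go left if both < v, right if both > v).
Walk from root:
  at 36: 3 <= 36 <= 36, this is the LCA
LCA = 36


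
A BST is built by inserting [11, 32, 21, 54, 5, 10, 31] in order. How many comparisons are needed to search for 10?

Search path for 10: 11 -> 5 -> 10
Found: True
Comparisons: 3


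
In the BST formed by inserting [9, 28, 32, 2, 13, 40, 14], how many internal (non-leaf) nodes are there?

Tree built from: [9, 28, 32, 2, 13, 40, 14]
Tree (level-order array): [9, 2, 28, None, None, 13, 32, None, 14, None, 40]
Rule: An internal node has at least one child.
Per-node child counts:
  node 9: 2 child(ren)
  node 2: 0 child(ren)
  node 28: 2 child(ren)
  node 13: 1 child(ren)
  node 14: 0 child(ren)
  node 32: 1 child(ren)
  node 40: 0 child(ren)
Matching nodes: [9, 28, 13, 32]
Count of internal (non-leaf) nodes: 4


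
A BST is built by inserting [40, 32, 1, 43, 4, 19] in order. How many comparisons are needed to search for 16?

Search path for 16: 40 -> 32 -> 1 -> 4 -> 19
Found: False
Comparisons: 5


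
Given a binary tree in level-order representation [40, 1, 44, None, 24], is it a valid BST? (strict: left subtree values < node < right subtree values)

Level-order array: [40, 1, 44, None, 24]
Validate using subtree bounds (lo, hi): at each node, require lo < value < hi,
then recurse left with hi=value and right with lo=value.
Preorder trace (stopping at first violation):
  at node 40 with bounds (-inf, +inf): OK
  at node 1 with bounds (-inf, 40): OK
  at node 24 with bounds (1, 40): OK
  at node 44 with bounds (40, +inf): OK
No violation found at any node.
Result: Valid BST


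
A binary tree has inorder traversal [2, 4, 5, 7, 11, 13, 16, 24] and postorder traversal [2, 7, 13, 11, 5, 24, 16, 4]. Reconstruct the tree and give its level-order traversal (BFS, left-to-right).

Inorder:   [2, 4, 5, 7, 11, 13, 16, 24]
Postorder: [2, 7, 13, 11, 5, 24, 16, 4]
Algorithm: postorder visits root last, so walk postorder right-to-left;
each value is the root of the current inorder slice — split it at that
value, recurse on the right subtree first, then the left.
Recursive splits:
  root=4; inorder splits into left=[2], right=[5, 7, 11, 13, 16, 24]
  root=16; inorder splits into left=[5, 7, 11, 13], right=[24]
  root=24; inorder splits into left=[], right=[]
  root=5; inorder splits into left=[], right=[7, 11, 13]
  root=11; inorder splits into left=[7], right=[13]
  root=13; inorder splits into left=[], right=[]
  root=7; inorder splits into left=[], right=[]
  root=2; inorder splits into left=[], right=[]
Reconstructed level-order: [4, 2, 16, 5, 24, 11, 7, 13]


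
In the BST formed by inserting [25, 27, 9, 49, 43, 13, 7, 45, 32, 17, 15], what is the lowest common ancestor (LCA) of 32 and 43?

Tree insertion order: [25, 27, 9, 49, 43, 13, 7, 45, 32, 17, 15]
Tree (level-order array): [25, 9, 27, 7, 13, None, 49, None, None, None, 17, 43, None, 15, None, 32, 45]
In a BST, the LCA of p=32, q=43 is the first node v on the
root-to-leaf path with p <= v <= q (go left if both < v, right if both > v).
Walk from root:
  at 25: both 32 and 43 > 25, go right
  at 27: both 32 and 43 > 27, go right
  at 49: both 32 and 43 < 49, go left
  at 43: 32 <= 43 <= 43, this is the LCA
LCA = 43


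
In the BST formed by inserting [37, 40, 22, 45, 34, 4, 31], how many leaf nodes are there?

Tree built from: [37, 40, 22, 45, 34, 4, 31]
Tree (level-order array): [37, 22, 40, 4, 34, None, 45, None, None, 31]
Rule: A leaf has 0 children.
Per-node child counts:
  node 37: 2 child(ren)
  node 22: 2 child(ren)
  node 4: 0 child(ren)
  node 34: 1 child(ren)
  node 31: 0 child(ren)
  node 40: 1 child(ren)
  node 45: 0 child(ren)
Matching nodes: [4, 31, 45]
Count of leaf nodes: 3


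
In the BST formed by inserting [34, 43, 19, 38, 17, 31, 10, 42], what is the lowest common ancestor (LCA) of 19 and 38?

Tree insertion order: [34, 43, 19, 38, 17, 31, 10, 42]
Tree (level-order array): [34, 19, 43, 17, 31, 38, None, 10, None, None, None, None, 42]
In a BST, the LCA of p=19, q=38 is the first node v on the
root-to-leaf path with p <= v <= q (go left if both < v, right if both > v).
Walk from root:
  at 34: 19 <= 34 <= 38, this is the LCA
LCA = 34


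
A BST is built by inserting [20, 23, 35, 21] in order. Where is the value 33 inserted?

Starting tree (level order): [20, None, 23, 21, 35]
Insertion path: 20 -> 23 -> 35
Result: insert 33 as left child of 35
Final tree (level order): [20, None, 23, 21, 35, None, None, 33]


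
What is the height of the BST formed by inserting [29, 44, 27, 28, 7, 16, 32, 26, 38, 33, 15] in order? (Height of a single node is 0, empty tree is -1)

Insertion order: [29, 44, 27, 28, 7, 16, 32, 26, 38, 33, 15]
Tree (level-order array): [29, 27, 44, 7, 28, 32, None, None, 16, None, None, None, 38, 15, 26, 33]
Compute height bottom-up (empty subtree = -1):
  height(15) = 1 + max(-1, -1) = 0
  height(26) = 1 + max(-1, -1) = 0
  height(16) = 1 + max(0, 0) = 1
  height(7) = 1 + max(-1, 1) = 2
  height(28) = 1 + max(-1, -1) = 0
  height(27) = 1 + max(2, 0) = 3
  height(33) = 1 + max(-1, -1) = 0
  height(38) = 1 + max(0, -1) = 1
  height(32) = 1 + max(-1, 1) = 2
  height(44) = 1 + max(2, -1) = 3
  height(29) = 1 + max(3, 3) = 4
Height = 4


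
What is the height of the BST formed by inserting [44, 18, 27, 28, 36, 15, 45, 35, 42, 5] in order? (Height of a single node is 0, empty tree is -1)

Insertion order: [44, 18, 27, 28, 36, 15, 45, 35, 42, 5]
Tree (level-order array): [44, 18, 45, 15, 27, None, None, 5, None, None, 28, None, None, None, 36, 35, 42]
Compute height bottom-up (empty subtree = -1):
  height(5) = 1 + max(-1, -1) = 0
  height(15) = 1 + max(0, -1) = 1
  height(35) = 1 + max(-1, -1) = 0
  height(42) = 1 + max(-1, -1) = 0
  height(36) = 1 + max(0, 0) = 1
  height(28) = 1 + max(-1, 1) = 2
  height(27) = 1 + max(-1, 2) = 3
  height(18) = 1 + max(1, 3) = 4
  height(45) = 1 + max(-1, -1) = 0
  height(44) = 1 + max(4, 0) = 5
Height = 5


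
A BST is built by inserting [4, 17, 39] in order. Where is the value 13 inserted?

Starting tree (level order): [4, None, 17, None, 39]
Insertion path: 4 -> 17
Result: insert 13 as left child of 17
Final tree (level order): [4, None, 17, 13, 39]


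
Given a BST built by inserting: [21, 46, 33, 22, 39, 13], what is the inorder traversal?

Tree insertion order: [21, 46, 33, 22, 39, 13]
Tree (level-order array): [21, 13, 46, None, None, 33, None, 22, 39]
Inorder traversal: [13, 21, 22, 33, 39, 46]


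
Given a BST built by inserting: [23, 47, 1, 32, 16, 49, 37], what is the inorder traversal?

Tree insertion order: [23, 47, 1, 32, 16, 49, 37]
Tree (level-order array): [23, 1, 47, None, 16, 32, 49, None, None, None, 37]
Inorder traversal: [1, 16, 23, 32, 37, 47, 49]


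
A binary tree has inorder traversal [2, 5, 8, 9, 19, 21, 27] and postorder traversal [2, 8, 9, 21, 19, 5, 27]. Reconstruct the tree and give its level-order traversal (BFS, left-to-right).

Inorder:   [2, 5, 8, 9, 19, 21, 27]
Postorder: [2, 8, 9, 21, 19, 5, 27]
Algorithm: postorder visits root last, so walk postorder right-to-left;
each value is the root of the current inorder slice — split it at that
value, recurse on the right subtree first, then the left.
Recursive splits:
  root=27; inorder splits into left=[2, 5, 8, 9, 19, 21], right=[]
  root=5; inorder splits into left=[2], right=[8, 9, 19, 21]
  root=19; inorder splits into left=[8, 9], right=[21]
  root=21; inorder splits into left=[], right=[]
  root=9; inorder splits into left=[8], right=[]
  root=8; inorder splits into left=[], right=[]
  root=2; inorder splits into left=[], right=[]
Reconstructed level-order: [27, 5, 2, 19, 9, 21, 8]


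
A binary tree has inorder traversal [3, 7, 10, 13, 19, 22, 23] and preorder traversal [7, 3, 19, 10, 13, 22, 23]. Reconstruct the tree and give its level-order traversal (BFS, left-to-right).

Inorder:  [3, 7, 10, 13, 19, 22, 23]
Preorder: [7, 3, 19, 10, 13, 22, 23]
Algorithm: preorder visits root first, so consume preorder in order;
for each root, split the current inorder slice at that value into
left-subtree inorder and right-subtree inorder, then recurse.
Recursive splits:
  root=7; inorder splits into left=[3], right=[10, 13, 19, 22, 23]
  root=3; inorder splits into left=[], right=[]
  root=19; inorder splits into left=[10, 13], right=[22, 23]
  root=10; inorder splits into left=[], right=[13]
  root=13; inorder splits into left=[], right=[]
  root=22; inorder splits into left=[], right=[23]
  root=23; inorder splits into left=[], right=[]
Reconstructed level-order: [7, 3, 19, 10, 22, 13, 23]


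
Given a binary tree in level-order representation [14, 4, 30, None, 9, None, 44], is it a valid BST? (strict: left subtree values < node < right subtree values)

Level-order array: [14, 4, 30, None, 9, None, 44]
Validate using subtree bounds (lo, hi): at each node, require lo < value < hi,
then recurse left with hi=value and right with lo=value.
Preorder trace (stopping at first violation):
  at node 14 with bounds (-inf, +inf): OK
  at node 4 with bounds (-inf, 14): OK
  at node 9 with bounds (4, 14): OK
  at node 30 with bounds (14, +inf): OK
  at node 44 with bounds (30, +inf): OK
No violation found at any node.
Result: Valid BST


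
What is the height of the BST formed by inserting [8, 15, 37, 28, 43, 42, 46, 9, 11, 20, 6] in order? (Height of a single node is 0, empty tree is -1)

Insertion order: [8, 15, 37, 28, 43, 42, 46, 9, 11, 20, 6]
Tree (level-order array): [8, 6, 15, None, None, 9, 37, None, 11, 28, 43, None, None, 20, None, 42, 46]
Compute height bottom-up (empty subtree = -1):
  height(6) = 1 + max(-1, -1) = 0
  height(11) = 1 + max(-1, -1) = 0
  height(9) = 1 + max(-1, 0) = 1
  height(20) = 1 + max(-1, -1) = 0
  height(28) = 1 + max(0, -1) = 1
  height(42) = 1 + max(-1, -1) = 0
  height(46) = 1 + max(-1, -1) = 0
  height(43) = 1 + max(0, 0) = 1
  height(37) = 1 + max(1, 1) = 2
  height(15) = 1 + max(1, 2) = 3
  height(8) = 1 + max(0, 3) = 4
Height = 4


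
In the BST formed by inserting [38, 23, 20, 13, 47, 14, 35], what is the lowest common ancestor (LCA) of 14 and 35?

Tree insertion order: [38, 23, 20, 13, 47, 14, 35]
Tree (level-order array): [38, 23, 47, 20, 35, None, None, 13, None, None, None, None, 14]
In a BST, the LCA of p=14, q=35 is the first node v on the
root-to-leaf path with p <= v <= q (go left if both < v, right if both > v).
Walk from root:
  at 38: both 14 and 35 < 38, go left
  at 23: 14 <= 23 <= 35, this is the LCA
LCA = 23


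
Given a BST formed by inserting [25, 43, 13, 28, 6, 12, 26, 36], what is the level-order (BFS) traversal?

Tree insertion order: [25, 43, 13, 28, 6, 12, 26, 36]
Tree (level-order array): [25, 13, 43, 6, None, 28, None, None, 12, 26, 36]
BFS from the root, enqueuing left then right child of each popped node:
  queue [25] -> pop 25, enqueue [13, 43], visited so far: [25]
  queue [13, 43] -> pop 13, enqueue [6], visited so far: [25, 13]
  queue [43, 6] -> pop 43, enqueue [28], visited so far: [25, 13, 43]
  queue [6, 28] -> pop 6, enqueue [12], visited so far: [25, 13, 43, 6]
  queue [28, 12] -> pop 28, enqueue [26, 36], visited so far: [25, 13, 43, 6, 28]
  queue [12, 26, 36] -> pop 12, enqueue [none], visited so far: [25, 13, 43, 6, 28, 12]
  queue [26, 36] -> pop 26, enqueue [none], visited so far: [25, 13, 43, 6, 28, 12, 26]
  queue [36] -> pop 36, enqueue [none], visited so far: [25, 13, 43, 6, 28, 12, 26, 36]
Result: [25, 13, 43, 6, 28, 12, 26, 36]


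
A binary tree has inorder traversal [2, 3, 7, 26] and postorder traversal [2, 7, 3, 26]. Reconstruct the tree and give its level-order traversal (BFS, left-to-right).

Inorder:   [2, 3, 7, 26]
Postorder: [2, 7, 3, 26]
Algorithm: postorder visits root last, so walk postorder right-to-left;
each value is the root of the current inorder slice — split it at that
value, recurse on the right subtree first, then the left.
Recursive splits:
  root=26; inorder splits into left=[2, 3, 7], right=[]
  root=3; inorder splits into left=[2], right=[7]
  root=7; inorder splits into left=[], right=[]
  root=2; inorder splits into left=[], right=[]
Reconstructed level-order: [26, 3, 2, 7]


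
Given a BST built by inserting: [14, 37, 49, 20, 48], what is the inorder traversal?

Tree insertion order: [14, 37, 49, 20, 48]
Tree (level-order array): [14, None, 37, 20, 49, None, None, 48]
Inorder traversal: [14, 20, 37, 48, 49]


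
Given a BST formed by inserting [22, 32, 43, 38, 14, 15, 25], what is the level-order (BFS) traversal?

Tree insertion order: [22, 32, 43, 38, 14, 15, 25]
Tree (level-order array): [22, 14, 32, None, 15, 25, 43, None, None, None, None, 38]
BFS from the root, enqueuing left then right child of each popped node:
  queue [22] -> pop 22, enqueue [14, 32], visited so far: [22]
  queue [14, 32] -> pop 14, enqueue [15], visited so far: [22, 14]
  queue [32, 15] -> pop 32, enqueue [25, 43], visited so far: [22, 14, 32]
  queue [15, 25, 43] -> pop 15, enqueue [none], visited so far: [22, 14, 32, 15]
  queue [25, 43] -> pop 25, enqueue [none], visited so far: [22, 14, 32, 15, 25]
  queue [43] -> pop 43, enqueue [38], visited so far: [22, 14, 32, 15, 25, 43]
  queue [38] -> pop 38, enqueue [none], visited so far: [22, 14, 32, 15, 25, 43, 38]
Result: [22, 14, 32, 15, 25, 43, 38]


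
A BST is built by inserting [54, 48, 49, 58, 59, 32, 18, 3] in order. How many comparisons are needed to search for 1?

Search path for 1: 54 -> 48 -> 32 -> 18 -> 3
Found: False
Comparisons: 5


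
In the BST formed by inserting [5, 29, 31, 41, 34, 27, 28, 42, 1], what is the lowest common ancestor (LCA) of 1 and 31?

Tree insertion order: [5, 29, 31, 41, 34, 27, 28, 42, 1]
Tree (level-order array): [5, 1, 29, None, None, 27, 31, None, 28, None, 41, None, None, 34, 42]
In a BST, the LCA of p=1, q=31 is the first node v on the
root-to-leaf path with p <= v <= q (go left if both < v, right if both > v).
Walk from root:
  at 5: 1 <= 5 <= 31, this is the LCA
LCA = 5


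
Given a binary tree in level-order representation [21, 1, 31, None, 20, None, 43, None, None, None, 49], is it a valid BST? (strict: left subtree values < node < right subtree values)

Level-order array: [21, 1, 31, None, 20, None, 43, None, None, None, 49]
Validate using subtree bounds (lo, hi): at each node, require lo < value < hi,
then recurse left with hi=value and right with lo=value.
Preorder trace (stopping at first violation):
  at node 21 with bounds (-inf, +inf): OK
  at node 1 with bounds (-inf, 21): OK
  at node 20 with bounds (1, 21): OK
  at node 31 with bounds (21, +inf): OK
  at node 43 with bounds (31, +inf): OK
  at node 49 with bounds (43, +inf): OK
No violation found at any node.
Result: Valid BST


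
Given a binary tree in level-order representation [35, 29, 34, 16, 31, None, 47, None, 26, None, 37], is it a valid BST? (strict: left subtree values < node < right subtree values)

Level-order array: [35, 29, 34, 16, 31, None, 47, None, 26, None, 37]
Validate using subtree bounds (lo, hi): at each node, require lo < value < hi,
then recurse left with hi=value and right with lo=value.
Preorder trace (stopping at first violation):
  at node 35 with bounds (-inf, +inf): OK
  at node 29 with bounds (-inf, 35): OK
  at node 16 with bounds (-inf, 29): OK
  at node 26 with bounds (16, 29): OK
  at node 31 with bounds (29, 35): OK
  at node 37 with bounds (31, 35): VIOLATION
Node 37 violates its bound: not (31 < 37 < 35).
Result: Not a valid BST


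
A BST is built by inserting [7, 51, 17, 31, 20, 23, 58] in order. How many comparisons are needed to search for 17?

Search path for 17: 7 -> 51 -> 17
Found: True
Comparisons: 3


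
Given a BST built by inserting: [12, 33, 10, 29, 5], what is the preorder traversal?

Tree insertion order: [12, 33, 10, 29, 5]
Tree (level-order array): [12, 10, 33, 5, None, 29]
Preorder traversal: [12, 10, 5, 33, 29]


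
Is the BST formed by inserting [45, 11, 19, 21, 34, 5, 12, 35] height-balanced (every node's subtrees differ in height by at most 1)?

Tree (level-order array): [45, 11, None, 5, 19, None, None, 12, 21, None, None, None, 34, None, 35]
Definition: a tree is height-balanced if, at every node, |h(left) - h(right)| <= 1 (empty subtree has height -1).
Bottom-up per-node check:
  node 5: h_left=-1, h_right=-1, diff=0 [OK], height=0
  node 12: h_left=-1, h_right=-1, diff=0 [OK], height=0
  node 35: h_left=-1, h_right=-1, diff=0 [OK], height=0
  node 34: h_left=-1, h_right=0, diff=1 [OK], height=1
  node 21: h_left=-1, h_right=1, diff=2 [FAIL (|-1-1|=2 > 1)], height=2
  node 19: h_left=0, h_right=2, diff=2 [FAIL (|0-2|=2 > 1)], height=3
  node 11: h_left=0, h_right=3, diff=3 [FAIL (|0-3|=3 > 1)], height=4
  node 45: h_left=4, h_right=-1, diff=5 [FAIL (|4--1|=5 > 1)], height=5
Node 21 violates the condition: |-1 - 1| = 2 > 1.
Result: Not balanced


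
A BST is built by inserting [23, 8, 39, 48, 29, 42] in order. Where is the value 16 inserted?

Starting tree (level order): [23, 8, 39, None, None, 29, 48, None, None, 42]
Insertion path: 23 -> 8
Result: insert 16 as right child of 8
Final tree (level order): [23, 8, 39, None, 16, 29, 48, None, None, None, None, 42]


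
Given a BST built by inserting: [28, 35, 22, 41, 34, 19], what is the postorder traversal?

Tree insertion order: [28, 35, 22, 41, 34, 19]
Tree (level-order array): [28, 22, 35, 19, None, 34, 41]
Postorder traversal: [19, 22, 34, 41, 35, 28]


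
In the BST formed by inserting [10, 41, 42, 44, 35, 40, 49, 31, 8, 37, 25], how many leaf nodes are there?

Tree built from: [10, 41, 42, 44, 35, 40, 49, 31, 8, 37, 25]
Tree (level-order array): [10, 8, 41, None, None, 35, 42, 31, 40, None, 44, 25, None, 37, None, None, 49]
Rule: A leaf has 0 children.
Per-node child counts:
  node 10: 2 child(ren)
  node 8: 0 child(ren)
  node 41: 2 child(ren)
  node 35: 2 child(ren)
  node 31: 1 child(ren)
  node 25: 0 child(ren)
  node 40: 1 child(ren)
  node 37: 0 child(ren)
  node 42: 1 child(ren)
  node 44: 1 child(ren)
  node 49: 0 child(ren)
Matching nodes: [8, 25, 37, 49]
Count of leaf nodes: 4


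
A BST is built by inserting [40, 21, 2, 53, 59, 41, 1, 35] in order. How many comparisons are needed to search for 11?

Search path for 11: 40 -> 21 -> 2
Found: False
Comparisons: 3


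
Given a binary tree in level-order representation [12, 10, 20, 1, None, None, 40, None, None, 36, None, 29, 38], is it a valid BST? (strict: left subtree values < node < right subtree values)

Level-order array: [12, 10, 20, 1, None, None, 40, None, None, 36, None, 29, 38]
Validate using subtree bounds (lo, hi): at each node, require lo < value < hi,
then recurse left with hi=value and right with lo=value.
Preorder trace (stopping at first violation):
  at node 12 with bounds (-inf, +inf): OK
  at node 10 with bounds (-inf, 12): OK
  at node 1 with bounds (-inf, 10): OK
  at node 20 with bounds (12, +inf): OK
  at node 40 with bounds (20, +inf): OK
  at node 36 with bounds (20, 40): OK
  at node 29 with bounds (20, 36): OK
  at node 38 with bounds (36, 40): OK
No violation found at any node.
Result: Valid BST


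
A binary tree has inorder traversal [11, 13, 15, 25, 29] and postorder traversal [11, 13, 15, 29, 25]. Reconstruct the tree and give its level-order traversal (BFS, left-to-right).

Inorder:   [11, 13, 15, 25, 29]
Postorder: [11, 13, 15, 29, 25]
Algorithm: postorder visits root last, so walk postorder right-to-left;
each value is the root of the current inorder slice — split it at that
value, recurse on the right subtree first, then the left.
Recursive splits:
  root=25; inorder splits into left=[11, 13, 15], right=[29]
  root=29; inorder splits into left=[], right=[]
  root=15; inorder splits into left=[11, 13], right=[]
  root=13; inorder splits into left=[11], right=[]
  root=11; inorder splits into left=[], right=[]
Reconstructed level-order: [25, 15, 29, 13, 11]


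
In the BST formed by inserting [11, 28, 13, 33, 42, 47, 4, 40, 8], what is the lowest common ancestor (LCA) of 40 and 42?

Tree insertion order: [11, 28, 13, 33, 42, 47, 4, 40, 8]
Tree (level-order array): [11, 4, 28, None, 8, 13, 33, None, None, None, None, None, 42, 40, 47]
In a BST, the LCA of p=40, q=42 is the first node v on the
root-to-leaf path with p <= v <= q (go left if both < v, right if both > v).
Walk from root:
  at 11: both 40 and 42 > 11, go right
  at 28: both 40 and 42 > 28, go right
  at 33: both 40 and 42 > 33, go right
  at 42: 40 <= 42 <= 42, this is the LCA
LCA = 42


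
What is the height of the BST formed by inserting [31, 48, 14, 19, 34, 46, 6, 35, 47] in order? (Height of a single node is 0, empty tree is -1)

Insertion order: [31, 48, 14, 19, 34, 46, 6, 35, 47]
Tree (level-order array): [31, 14, 48, 6, 19, 34, None, None, None, None, None, None, 46, 35, 47]
Compute height bottom-up (empty subtree = -1):
  height(6) = 1 + max(-1, -1) = 0
  height(19) = 1 + max(-1, -1) = 0
  height(14) = 1 + max(0, 0) = 1
  height(35) = 1 + max(-1, -1) = 0
  height(47) = 1 + max(-1, -1) = 0
  height(46) = 1 + max(0, 0) = 1
  height(34) = 1 + max(-1, 1) = 2
  height(48) = 1 + max(2, -1) = 3
  height(31) = 1 + max(1, 3) = 4
Height = 4


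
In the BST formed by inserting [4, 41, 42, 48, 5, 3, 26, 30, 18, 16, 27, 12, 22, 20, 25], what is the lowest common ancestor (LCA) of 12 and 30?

Tree insertion order: [4, 41, 42, 48, 5, 3, 26, 30, 18, 16, 27, 12, 22, 20, 25]
Tree (level-order array): [4, 3, 41, None, None, 5, 42, None, 26, None, 48, 18, 30, None, None, 16, 22, 27, None, 12, None, 20, 25]
In a BST, the LCA of p=12, q=30 is the first node v on the
root-to-leaf path with p <= v <= q (go left if both < v, right if both > v).
Walk from root:
  at 4: both 12 and 30 > 4, go right
  at 41: both 12 and 30 < 41, go left
  at 5: both 12 and 30 > 5, go right
  at 26: 12 <= 26 <= 30, this is the LCA
LCA = 26


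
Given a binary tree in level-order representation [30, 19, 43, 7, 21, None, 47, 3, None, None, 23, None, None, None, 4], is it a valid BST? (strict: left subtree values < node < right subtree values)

Level-order array: [30, 19, 43, 7, 21, None, 47, 3, None, None, 23, None, None, None, 4]
Validate using subtree bounds (lo, hi): at each node, require lo < value < hi,
then recurse left with hi=value and right with lo=value.
Preorder trace (stopping at first violation):
  at node 30 with bounds (-inf, +inf): OK
  at node 19 with bounds (-inf, 30): OK
  at node 7 with bounds (-inf, 19): OK
  at node 3 with bounds (-inf, 7): OK
  at node 4 with bounds (3, 7): OK
  at node 21 with bounds (19, 30): OK
  at node 23 with bounds (21, 30): OK
  at node 43 with bounds (30, +inf): OK
  at node 47 with bounds (43, +inf): OK
No violation found at any node.
Result: Valid BST


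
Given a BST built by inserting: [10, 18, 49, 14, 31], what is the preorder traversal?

Tree insertion order: [10, 18, 49, 14, 31]
Tree (level-order array): [10, None, 18, 14, 49, None, None, 31]
Preorder traversal: [10, 18, 14, 49, 31]


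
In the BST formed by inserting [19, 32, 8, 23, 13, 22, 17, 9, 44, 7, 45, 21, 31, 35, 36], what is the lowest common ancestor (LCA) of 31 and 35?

Tree insertion order: [19, 32, 8, 23, 13, 22, 17, 9, 44, 7, 45, 21, 31, 35, 36]
Tree (level-order array): [19, 8, 32, 7, 13, 23, 44, None, None, 9, 17, 22, 31, 35, 45, None, None, None, None, 21, None, None, None, None, 36]
In a BST, the LCA of p=31, q=35 is the first node v on the
root-to-leaf path with p <= v <= q (go left if both < v, right if both > v).
Walk from root:
  at 19: both 31 and 35 > 19, go right
  at 32: 31 <= 32 <= 35, this is the LCA
LCA = 32


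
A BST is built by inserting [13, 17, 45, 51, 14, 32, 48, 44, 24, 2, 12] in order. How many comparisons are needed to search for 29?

Search path for 29: 13 -> 17 -> 45 -> 32 -> 24
Found: False
Comparisons: 5


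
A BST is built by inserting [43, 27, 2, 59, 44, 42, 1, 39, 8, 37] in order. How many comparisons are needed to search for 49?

Search path for 49: 43 -> 59 -> 44
Found: False
Comparisons: 3


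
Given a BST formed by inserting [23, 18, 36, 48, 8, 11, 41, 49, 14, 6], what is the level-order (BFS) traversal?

Tree insertion order: [23, 18, 36, 48, 8, 11, 41, 49, 14, 6]
Tree (level-order array): [23, 18, 36, 8, None, None, 48, 6, 11, 41, 49, None, None, None, 14]
BFS from the root, enqueuing left then right child of each popped node:
  queue [23] -> pop 23, enqueue [18, 36], visited so far: [23]
  queue [18, 36] -> pop 18, enqueue [8], visited so far: [23, 18]
  queue [36, 8] -> pop 36, enqueue [48], visited so far: [23, 18, 36]
  queue [8, 48] -> pop 8, enqueue [6, 11], visited so far: [23, 18, 36, 8]
  queue [48, 6, 11] -> pop 48, enqueue [41, 49], visited so far: [23, 18, 36, 8, 48]
  queue [6, 11, 41, 49] -> pop 6, enqueue [none], visited so far: [23, 18, 36, 8, 48, 6]
  queue [11, 41, 49] -> pop 11, enqueue [14], visited so far: [23, 18, 36, 8, 48, 6, 11]
  queue [41, 49, 14] -> pop 41, enqueue [none], visited so far: [23, 18, 36, 8, 48, 6, 11, 41]
  queue [49, 14] -> pop 49, enqueue [none], visited so far: [23, 18, 36, 8, 48, 6, 11, 41, 49]
  queue [14] -> pop 14, enqueue [none], visited so far: [23, 18, 36, 8, 48, 6, 11, 41, 49, 14]
Result: [23, 18, 36, 8, 48, 6, 11, 41, 49, 14]


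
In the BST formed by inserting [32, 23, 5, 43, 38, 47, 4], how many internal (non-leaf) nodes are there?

Tree built from: [32, 23, 5, 43, 38, 47, 4]
Tree (level-order array): [32, 23, 43, 5, None, 38, 47, 4]
Rule: An internal node has at least one child.
Per-node child counts:
  node 32: 2 child(ren)
  node 23: 1 child(ren)
  node 5: 1 child(ren)
  node 4: 0 child(ren)
  node 43: 2 child(ren)
  node 38: 0 child(ren)
  node 47: 0 child(ren)
Matching nodes: [32, 23, 5, 43]
Count of internal (non-leaf) nodes: 4


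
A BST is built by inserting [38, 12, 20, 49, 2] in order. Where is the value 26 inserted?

Starting tree (level order): [38, 12, 49, 2, 20]
Insertion path: 38 -> 12 -> 20
Result: insert 26 as right child of 20
Final tree (level order): [38, 12, 49, 2, 20, None, None, None, None, None, 26]


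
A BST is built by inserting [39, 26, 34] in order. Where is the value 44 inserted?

Starting tree (level order): [39, 26, None, None, 34]
Insertion path: 39
Result: insert 44 as right child of 39
Final tree (level order): [39, 26, 44, None, 34]


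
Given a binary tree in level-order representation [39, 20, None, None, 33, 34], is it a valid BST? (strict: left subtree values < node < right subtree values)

Level-order array: [39, 20, None, None, 33, 34]
Validate using subtree bounds (lo, hi): at each node, require lo < value < hi,
then recurse left with hi=value and right with lo=value.
Preorder trace (stopping at first violation):
  at node 39 with bounds (-inf, +inf): OK
  at node 20 with bounds (-inf, 39): OK
  at node 33 with bounds (20, 39): OK
  at node 34 with bounds (20, 33): VIOLATION
Node 34 violates its bound: not (20 < 34 < 33).
Result: Not a valid BST


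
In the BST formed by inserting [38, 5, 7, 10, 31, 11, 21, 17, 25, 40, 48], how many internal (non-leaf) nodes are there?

Tree built from: [38, 5, 7, 10, 31, 11, 21, 17, 25, 40, 48]
Tree (level-order array): [38, 5, 40, None, 7, None, 48, None, 10, None, None, None, 31, 11, None, None, 21, 17, 25]
Rule: An internal node has at least one child.
Per-node child counts:
  node 38: 2 child(ren)
  node 5: 1 child(ren)
  node 7: 1 child(ren)
  node 10: 1 child(ren)
  node 31: 1 child(ren)
  node 11: 1 child(ren)
  node 21: 2 child(ren)
  node 17: 0 child(ren)
  node 25: 0 child(ren)
  node 40: 1 child(ren)
  node 48: 0 child(ren)
Matching nodes: [38, 5, 7, 10, 31, 11, 21, 40]
Count of internal (non-leaf) nodes: 8


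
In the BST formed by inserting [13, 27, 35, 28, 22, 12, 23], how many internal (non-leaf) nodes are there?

Tree built from: [13, 27, 35, 28, 22, 12, 23]
Tree (level-order array): [13, 12, 27, None, None, 22, 35, None, 23, 28]
Rule: An internal node has at least one child.
Per-node child counts:
  node 13: 2 child(ren)
  node 12: 0 child(ren)
  node 27: 2 child(ren)
  node 22: 1 child(ren)
  node 23: 0 child(ren)
  node 35: 1 child(ren)
  node 28: 0 child(ren)
Matching nodes: [13, 27, 22, 35]
Count of internal (non-leaf) nodes: 4


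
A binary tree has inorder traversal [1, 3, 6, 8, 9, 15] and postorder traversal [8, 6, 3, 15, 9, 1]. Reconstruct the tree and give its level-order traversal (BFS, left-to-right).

Inorder:   [1, 3, 6, 8, 9, 15]
Postorder: [8, 6, 3, 15, 9, 1]
Algorithm: postorder visits root last, so walk postorder right-to-left;
each value is the root of the current inorder slice — split it at that
value, recurse on the right subtree first, then the left.
Recursive splits:
  root=1; inorder splits into left=[], right=[3, 6, 8, 9, 15]
  root=9; inorder splits into left=[3, 6, 8], right=[15]
  root=15; inorder splits into left=[], right=[]
  root=3; inorder splits into left=[], right=[6, 8]
  root=6; inorder splits into left=[], right=[8]
  root=8; inorder splits into left=[], right=[]
Reconstructed level-order: [1, 9, 3, 15, 6, 8]


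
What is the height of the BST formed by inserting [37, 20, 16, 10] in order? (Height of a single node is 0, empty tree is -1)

Insertion order: [37, 20, 16, 10]
Tree (level-order array): [37, 20, None, 16, None, 10]
Compute height bottom-up (empty subtree = -1):
  height(10) = 1 + max(-1, -1) = 0
  height(16) = 1 + max(0, -1) = 1
  height(20) = 1 + max(1, -1) = 2
  height(37) = 1 + max(2, -1) = 3
Height = 3


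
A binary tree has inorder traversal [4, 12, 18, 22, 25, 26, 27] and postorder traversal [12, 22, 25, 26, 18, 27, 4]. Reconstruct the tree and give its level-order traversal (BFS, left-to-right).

Inorder:   [4, 12, 18, 22, 25, 26, 27]
Postorder: [12, 22, 25, 26, 18, 27, 4]
Algorithm: postorder visits root last, so walk postorder right-to-left;
each value is the root of the current inorder slice — split it at that
value, recurse on the right subtree first, then the left.
Recursive splits:
  root=4; inorder splits into left=[], right=[12, 18, 22, 25, 26, 27]
  root=27; inorder splits into left=[12, 18, 22, 25, 26], right=[]
  root=18; inorder splits into left=[12], right=[22, 25, 26]
  root=26; inorder splits into left=[22, 25], right=[]
  root=25; inorder splits into left=[22], right=[]
  root=22; inorder splits into left=[], right=[]
  root=12; inorder splits into left=[], right=[]
Reconstructed level-order: [4, 27, 18, 12, 26, 25, 22]
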